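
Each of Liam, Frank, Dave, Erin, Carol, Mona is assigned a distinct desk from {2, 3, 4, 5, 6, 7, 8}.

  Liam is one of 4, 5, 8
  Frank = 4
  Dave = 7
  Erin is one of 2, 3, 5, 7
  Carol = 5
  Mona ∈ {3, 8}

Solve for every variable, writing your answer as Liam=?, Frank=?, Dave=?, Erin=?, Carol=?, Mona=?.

Frank must be 4 (only option left). So Liam can't be 4.
That leaves Dave = 7. Remove 7 from Erin.
Carol has just one choice, so Carol = 5. So Liam, Erin can't be 5.
Liam has just one choice, so Liam = 8. Eliminate 8 elsewhere: Mona.
Mona has just one choice, so Mona = 3. Eliminate 3 elsewhere: Erin.
Erin's domain is down to {2}, so Erin = 2.

Liam=8, Frank=4, Dave=7, Erin=2, Carol=5, Mona=3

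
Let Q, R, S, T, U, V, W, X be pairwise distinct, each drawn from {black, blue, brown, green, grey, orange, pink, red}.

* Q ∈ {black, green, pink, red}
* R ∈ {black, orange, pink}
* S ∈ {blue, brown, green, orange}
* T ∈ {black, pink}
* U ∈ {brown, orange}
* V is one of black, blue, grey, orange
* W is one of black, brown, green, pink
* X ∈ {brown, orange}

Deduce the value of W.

green

The 8 variables together cover exactly {black, blue, brown, green, grey, orange, pink, red} — 8 values for 8 variables — and grey appears only in V's list, so V = grey.
Among the 7 still-open variables, blue fits only S (and all 7 values in {black, blue, brown, green, orange, pink, red} must be used), so S = blue.
Among the 6 still-open variables, red fits only Q (and all 6 values in {black, brown, green, orange, pink, red} must be used), so Q = red.
The 5 still-open variables together cover exactly {black, brown, green, orange, pink} — 5 values for 5 variables — and green appears only in W's list, so W = green.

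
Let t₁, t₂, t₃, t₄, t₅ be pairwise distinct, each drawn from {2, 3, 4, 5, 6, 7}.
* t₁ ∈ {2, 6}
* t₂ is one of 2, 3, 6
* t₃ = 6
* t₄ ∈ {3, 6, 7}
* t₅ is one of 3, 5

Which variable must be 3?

t₃ must be 6 (only option left). So t₁, t₂, t₄ can't be 6.
t₁ has just one choice, so t₁ = 2. Eliminate 2 elsewhere: t₂.
So 3 goes to t₂.

t₂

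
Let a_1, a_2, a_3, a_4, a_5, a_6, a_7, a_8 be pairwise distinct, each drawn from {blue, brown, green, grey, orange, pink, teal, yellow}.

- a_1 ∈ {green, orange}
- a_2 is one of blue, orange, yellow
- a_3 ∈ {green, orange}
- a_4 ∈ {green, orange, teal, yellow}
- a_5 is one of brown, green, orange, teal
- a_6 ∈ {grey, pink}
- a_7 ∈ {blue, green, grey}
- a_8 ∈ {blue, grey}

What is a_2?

Among the 8 variables, brown fits only a_5 (and all 8 values in {blue, brown, green, grey, orange, pink, teal, yellow} must be used), so a_5 = brown.
The 7 still-open variables draw from only 7 values {blue, green, grey, orange, pink, teal, yellow}, so each is used; only a_6 can be pink, hence a_6 = pink.
Among the 6 still-open variables, teal fits only a_4 (and all 6 values in {blue, green, grey, orange, teal, yellow} must be used), so a_4 = teal.
Among the 5 still-open variables, yellow fits only a_2 (and all 5 values in {blue, green, grey, orange, yellow} must be used), so a_2 = yellow.

yellow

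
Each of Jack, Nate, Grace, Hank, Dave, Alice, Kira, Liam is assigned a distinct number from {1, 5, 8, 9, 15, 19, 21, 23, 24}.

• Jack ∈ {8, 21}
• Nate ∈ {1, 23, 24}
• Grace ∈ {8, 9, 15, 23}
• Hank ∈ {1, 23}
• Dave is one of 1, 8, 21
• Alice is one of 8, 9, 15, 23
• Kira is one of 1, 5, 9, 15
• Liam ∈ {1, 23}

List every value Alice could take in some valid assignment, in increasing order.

The 8 variables draw from only 8 values {1, 5, 8, 9, 15, 21, 23, 24}, so each is used; only Kira can be 5, hence Kira = 5.
Among the 7 still-open variables, 24 fits only Nate (and all 7 values in {1, 8, 9, 15, 21, 23, 24} must be used), so Nate = 24.
The 2 variables Hank and Liam are confined to {1, 23}, which locks those values in; drop them from Grace, Dave, Alice.
Jack and Dave between them cover only {8, 21} — a naked pair. Remove those values from Grace, Alice.
No further eliminations apply; Alice can still be any of 9, 15.

9, 15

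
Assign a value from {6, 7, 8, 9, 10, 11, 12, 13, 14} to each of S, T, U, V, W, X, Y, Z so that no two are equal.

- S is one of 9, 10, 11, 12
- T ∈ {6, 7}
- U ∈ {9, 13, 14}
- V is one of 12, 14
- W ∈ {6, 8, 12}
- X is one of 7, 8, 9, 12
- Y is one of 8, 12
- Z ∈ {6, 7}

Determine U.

13

T and Z between them cover only {6, 7} — a naked pair. Remove those values from W, X.
W and Y share exactly the 2 values {8, 12}; by pigeonhole those values go to them, so strike 8, 12 from S, V, X.
V must be 14 (only option left). Remove 14 from U.
X must be 9 (only option left). Eliminate 9 elsewhere: S, U.
So U = 13.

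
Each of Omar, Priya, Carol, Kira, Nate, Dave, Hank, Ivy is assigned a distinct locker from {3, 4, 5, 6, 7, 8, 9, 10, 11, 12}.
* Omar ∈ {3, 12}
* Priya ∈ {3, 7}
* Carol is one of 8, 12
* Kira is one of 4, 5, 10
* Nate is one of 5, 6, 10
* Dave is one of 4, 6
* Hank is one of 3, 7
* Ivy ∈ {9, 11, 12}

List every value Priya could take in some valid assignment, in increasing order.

3, 7

Priya and Hank share exactly the 2 values {3, 7}; by pigeonhole those values go to them, so strike 3, 7 from Omar.
Omar must be 12 (only option left). Eliminate 12 elsewhere: Carol, Ivy.
Carol has just one choice, so Carol = 8.
No further eliminations apply; Priya can still be any of 3, 7.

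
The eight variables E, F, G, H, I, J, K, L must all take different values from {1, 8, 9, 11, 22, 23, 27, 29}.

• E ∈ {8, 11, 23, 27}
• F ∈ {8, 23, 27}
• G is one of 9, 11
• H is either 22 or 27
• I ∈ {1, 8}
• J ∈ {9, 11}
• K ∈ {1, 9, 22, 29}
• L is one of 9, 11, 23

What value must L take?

Among the 8 variables, 29 fits only K (and all 8 values in {1, 8, 9, 11, 22, 23, 27, 29} must be used), so K = 29.
The 7 still-open variables draw from only 7 values {1, 8, 9, 11, 22, 23, 27}, so each is used; only I can be 1, hence I = 1.
The 6 still-open variables together cover exactly {8, 9, 11, 22, 23, 27} — 6 values for 6 variables — and 22 appears only in H's list, so H = 22.
The 2 variables G and J are confined to {9, 11}, which locks those values in; drop them from E, L.
So L = 23.

23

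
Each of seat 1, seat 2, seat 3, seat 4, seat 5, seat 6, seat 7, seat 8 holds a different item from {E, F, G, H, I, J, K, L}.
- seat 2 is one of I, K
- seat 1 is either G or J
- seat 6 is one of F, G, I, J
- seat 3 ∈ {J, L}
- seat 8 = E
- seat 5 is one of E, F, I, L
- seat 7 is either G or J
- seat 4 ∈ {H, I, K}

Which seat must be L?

seat 8's domain is down to {E}, so seat 8 = E. Strike E from seat 5.
The 7 still-open variables draw from only 7 values {F, G, H, I, J, K, L}, so each is used; only seat 4 can be H, hence seat 4 = H.
The 6 still-open variables together cover exactly {F, G, I, J, K, L} — 6 values for 6 variables — and K appears only in seat 2's list, so seat 2 = K.
The 2 variables seat 1 and seat 7 are confined to {G, J}, which locks those values in; drop them from seat 3, seat 6.
So L goes to seat 3.

seat 3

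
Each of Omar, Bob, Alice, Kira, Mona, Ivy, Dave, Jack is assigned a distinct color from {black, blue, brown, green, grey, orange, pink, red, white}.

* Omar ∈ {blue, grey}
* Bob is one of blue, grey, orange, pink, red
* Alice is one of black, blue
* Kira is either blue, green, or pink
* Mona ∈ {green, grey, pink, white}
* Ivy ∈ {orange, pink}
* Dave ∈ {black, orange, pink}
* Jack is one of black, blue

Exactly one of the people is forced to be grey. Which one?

Among the 8 variables, red fits only Bob (and all 8 values in {black, blue, green, grey, orange, pink, red, white} must be used), so Bob = red.
The 7 still-open variables draw from only 7 values {black, blue, green, grey, orange, pink, white}, so each is used; only Mona can be white, hence Mona = white.
Among the 6 still-open variables, green fits only Kira (and all 6 values in {black, blue, green, grey, orange, pink} must be used), so Kira = green.
Among the 5 still-open variables, grey fits only Omar (and all 5 values in {black, blue, grey, orange, pink} must be used), so Omar = grey.

Omar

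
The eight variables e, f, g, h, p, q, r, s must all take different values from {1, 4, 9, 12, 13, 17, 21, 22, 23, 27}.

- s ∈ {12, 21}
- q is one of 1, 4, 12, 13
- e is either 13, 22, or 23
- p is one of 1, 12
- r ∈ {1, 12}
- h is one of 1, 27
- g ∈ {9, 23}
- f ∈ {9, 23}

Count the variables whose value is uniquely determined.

2

The 2 variables f and g are confined to {9, 23}, which locks those values in; drop them from e.
The 2 variables p and r are confined to {1, 12}, which locks those values in; drop them from h, q, s.
h has just one choice, so h = 27.
s's domain is down to {21}, so s = 21.
Determined: h=27, s=21. The other variables each still have more than one consistent value. That makes 2.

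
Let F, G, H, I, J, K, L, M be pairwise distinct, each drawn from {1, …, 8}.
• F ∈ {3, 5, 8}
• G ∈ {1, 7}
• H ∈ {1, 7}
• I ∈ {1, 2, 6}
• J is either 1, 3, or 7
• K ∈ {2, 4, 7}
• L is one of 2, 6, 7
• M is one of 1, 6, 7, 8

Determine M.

8

The 8 variables together cover exactly {1, 2, 3, 4, 5, 6, 7, 8} — 8 values for 8 variables — and 4 appears only in K's list, so K = 4.
The 7 still-open variables draw from only 7 values {1, 2, 3, 5, 6, 7, 8}, so each is used; only F can be 5, hence F = 5.
The 6 still-open variables draw from only 6 values {1, 2, 3, 6, 7, 8}, so each is used; only J can be 3, hence J = 3.
The 5 still-open variables draw from only 5 values {1, 2, 6, 7, 8}, so each is used; only M can be 8, hence M = 8.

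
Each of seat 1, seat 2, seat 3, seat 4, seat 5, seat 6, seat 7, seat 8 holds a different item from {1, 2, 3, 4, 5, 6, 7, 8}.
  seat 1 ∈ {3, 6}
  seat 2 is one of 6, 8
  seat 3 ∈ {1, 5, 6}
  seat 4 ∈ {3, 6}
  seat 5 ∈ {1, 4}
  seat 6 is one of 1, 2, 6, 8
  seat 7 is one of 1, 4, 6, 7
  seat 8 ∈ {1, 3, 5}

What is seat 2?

8

The 8 variables together cover exactly {1, 2, 3, 4, 5, 6, 7, 8} — 8 values for 8 variables — and 2 appears only in seat 6's list, so seat 6 = 2.
Among the 7 still-open variables, 7 fits only seat 7 (and all 7 values in {1, 3, 4, 5, 6, 7, 8} must be used), so seat 7 = 7.
The 6 still-open variables draw from only 6 values {1, 3, 4, 5, 6, 8}, so each is used; only seat 5 can be 4, hence seat 5 = 4.
The 5 still-open variables together cover exactly {1, 3, 5, 6, 8} — 5 values for 5 variables — and 8 appears only in seat 2's list, so seat 2 = 8.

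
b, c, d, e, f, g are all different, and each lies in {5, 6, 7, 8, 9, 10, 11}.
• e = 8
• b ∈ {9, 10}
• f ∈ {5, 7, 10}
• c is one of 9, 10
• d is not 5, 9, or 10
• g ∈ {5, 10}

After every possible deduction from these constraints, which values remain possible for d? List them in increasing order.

6, 11

e must be 8 (only option left). Strike 8 from d.
The 2 variables b and c are confined to {9, 10}, which locks those values in; drop them from f, g.
g must be 5 (only option left). Strike 5 from f.
f has just one choice, so f = 7. So d can't be 7.
No further eliminations apply; d can still be any of 6, 11.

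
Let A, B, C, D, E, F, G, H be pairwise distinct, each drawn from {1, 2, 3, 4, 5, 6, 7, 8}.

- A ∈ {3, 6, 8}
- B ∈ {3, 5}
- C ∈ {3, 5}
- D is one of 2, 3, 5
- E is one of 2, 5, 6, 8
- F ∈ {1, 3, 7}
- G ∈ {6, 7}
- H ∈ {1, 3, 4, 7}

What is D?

2

Among the 8 variables, 4 fits only H (and all 8 values in {1, 2, 3, 4, 5, 6, 7, 8} must be used), so H = 4.
The 7 still-open variables draw from only 7 values {1, 2, 3, 5, 6, 7, 8}, so each is used; only F can be 1, hence F = 1.
The 6 still-open variables together cover exactly {2, 3, 5, 6, 7, 8} — 6 values for 6 variables — and 7 appears only in G's list, so G = 7.
The 2 variables B and C are confined to {3, 5}, which locks those values in; drop them from A, D, E.
So D = 2.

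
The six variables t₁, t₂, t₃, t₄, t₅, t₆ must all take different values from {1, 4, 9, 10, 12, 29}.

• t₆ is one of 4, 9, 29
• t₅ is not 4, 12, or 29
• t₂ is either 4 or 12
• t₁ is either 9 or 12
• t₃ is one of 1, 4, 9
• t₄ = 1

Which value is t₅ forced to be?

10

t₄ has just one choice, so t₄ = 1. Remove 1 from t₃, t₅.
The 5 still-open variables together cover exactly {4, 9, 10, 12, 29} — 5 values for 5 variables — and 10 appears only in t₅'s list, so t₅ = 10.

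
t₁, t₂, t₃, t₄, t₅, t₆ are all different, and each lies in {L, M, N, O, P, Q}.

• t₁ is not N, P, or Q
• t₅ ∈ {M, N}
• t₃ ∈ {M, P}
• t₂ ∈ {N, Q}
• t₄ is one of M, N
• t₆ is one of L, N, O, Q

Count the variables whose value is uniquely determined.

The 6 variables together cover exactly {L, M, N, O, P, Q} — 6 values for 6 variables — and P appears only in t₃'s list, so t₃ = P.
The 2 variables t₄ and t₅ are confined to {M, N}, which locks those values in; drop them from t₁, t₂, t₆.
t₂'s domain is down to {Q}, so t₂ = Q. Remove Q from t₆.
Determined: t₂=Q, t₃=P. The other variables each still have more than one consistent value. That makes 2.

2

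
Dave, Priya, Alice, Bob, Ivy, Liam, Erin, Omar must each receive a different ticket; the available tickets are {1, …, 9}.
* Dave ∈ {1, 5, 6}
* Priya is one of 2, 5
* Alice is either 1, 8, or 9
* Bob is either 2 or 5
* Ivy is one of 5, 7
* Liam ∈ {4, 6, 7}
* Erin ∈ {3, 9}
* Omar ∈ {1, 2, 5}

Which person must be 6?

Dave

Priya and Bob between them cover only {2, 5} — a naked pair. Remove those values from Dave, Ivy, Omar.
Ivy's domain is down to {7}, so Ivy = 7. So Liam can't be 7.
Omar must be 1 (only option left). Remove 1 from Dave, Alice.
So 6 goes to Dave.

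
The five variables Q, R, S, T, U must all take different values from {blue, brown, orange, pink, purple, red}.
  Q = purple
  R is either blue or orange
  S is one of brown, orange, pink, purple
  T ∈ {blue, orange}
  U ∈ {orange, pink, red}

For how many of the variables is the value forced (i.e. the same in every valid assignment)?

Q's domain is down to {purple}, so Q = purple. Strike purple from S.
The 2 variables R and T are confined to {blue, orange}, which locks those values in; drop them from S, U.
Determined: Q=purple. The other variables each still have more than one consistent value. That makes 1.

1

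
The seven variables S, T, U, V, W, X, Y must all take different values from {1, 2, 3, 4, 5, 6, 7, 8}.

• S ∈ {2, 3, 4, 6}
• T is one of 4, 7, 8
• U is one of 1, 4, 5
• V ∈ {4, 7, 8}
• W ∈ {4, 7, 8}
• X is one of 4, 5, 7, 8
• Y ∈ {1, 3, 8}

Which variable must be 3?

Y

The 3 variables T, V, W are confined to {4, 7, 8}, which locks those values in; drop them from S, U, X, Y.
That leaves X = 5. So U can't be 5.
U must be 1 (only option left). Remove 1 from Y.
So 3 goes to Y.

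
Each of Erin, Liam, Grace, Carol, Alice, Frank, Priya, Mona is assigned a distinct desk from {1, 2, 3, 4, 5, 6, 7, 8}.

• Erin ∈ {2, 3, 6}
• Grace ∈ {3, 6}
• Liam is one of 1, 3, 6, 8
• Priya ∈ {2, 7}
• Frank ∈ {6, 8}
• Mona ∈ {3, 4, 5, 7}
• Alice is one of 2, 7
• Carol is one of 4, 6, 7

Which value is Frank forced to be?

Among the 8 variables, 1 fits only Liam (and all 8 values in {1, 2, 3, 4, 5, 6, 7, 8} must be used), so Liam = 1.
Among the 7 still-open variables, 5 fits only Mona (and all 7 values in {2, 3, 4, 5, 6, 7, 8} must be used), so Mona = 5.
The 6 still-open variables together cover exactly {2, 3, 4, 6, 7, 8} — 6 values for 6 variables — and 4 appears only in Carol's list, so Carol = 4.
The 5 still-open variables draw from only 5 values {2, 3, 6, 7, 8}, so each is used; only Frank can be 8, hence Frank = 8.

8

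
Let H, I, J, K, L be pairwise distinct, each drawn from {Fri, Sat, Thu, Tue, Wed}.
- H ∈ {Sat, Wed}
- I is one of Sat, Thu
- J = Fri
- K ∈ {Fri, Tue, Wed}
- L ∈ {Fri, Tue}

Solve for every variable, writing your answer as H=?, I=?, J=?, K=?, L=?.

H=Sat, I=Thu, J=Fri, K=Wed, L=Tue

J has just one choice, so J = Fri. Strike Fri from K, L.
L's domain is down to {Tue}, so L = Tue. Strike Tue from K.
K's domain is down to {Wed}, so K = Wed. So H can't be Wed.
That leaves H = Sat. Strike Sat from I.
I must be Thu (only option left).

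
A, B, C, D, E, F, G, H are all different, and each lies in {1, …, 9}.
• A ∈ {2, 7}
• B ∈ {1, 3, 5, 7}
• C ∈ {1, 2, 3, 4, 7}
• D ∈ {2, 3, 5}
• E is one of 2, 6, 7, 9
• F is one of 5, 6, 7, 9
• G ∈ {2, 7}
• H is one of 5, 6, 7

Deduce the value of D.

3

The 8 variables draw from only 8 values {1, 2, 3, 4, 5, 6, 7, 9}, so each is used; only C can be 4, hence C = 4.
The 7 still-open variables together cover exactly {1, 2, 3, 5, 6, 7, 9} — 7 values for 7 variables — and 1 appears only in B's list, so B = 1.
The 6 still-open variables together cover exactly {2, 3, 5, 6, 7, 9} — 6 values for 6 variables — and 3 appears only in D's list, so D = 3.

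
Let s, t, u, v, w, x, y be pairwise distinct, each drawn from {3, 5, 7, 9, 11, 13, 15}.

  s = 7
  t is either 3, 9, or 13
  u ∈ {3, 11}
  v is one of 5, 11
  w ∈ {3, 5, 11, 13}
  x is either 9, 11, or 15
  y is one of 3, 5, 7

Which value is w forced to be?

13

s must be 7 (only option left). So y can't be 7.
Among the 6 still-open variables, 15 fits only x (and all 6 values in {3, 5, 9, 11, 13, 15} must be used), so x = 15.
Among the 5 still-open variables, 9 fits only t (and all 5 values in {3, 5, 9, 11, 13} must be used), so t = 9.
The 4 still-open variables together cover exactly {3, 5, 11, 13} — 4 values for 4 variables — and 13 appears only in w's list, so w = 13.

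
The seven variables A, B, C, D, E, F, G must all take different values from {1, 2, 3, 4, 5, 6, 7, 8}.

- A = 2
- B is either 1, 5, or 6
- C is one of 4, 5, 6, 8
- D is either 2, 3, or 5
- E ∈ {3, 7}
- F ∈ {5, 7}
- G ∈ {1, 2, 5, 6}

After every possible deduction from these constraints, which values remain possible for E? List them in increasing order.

A's domain is down to {2}, so A = 2. So D, G can't be 2.
D, E, F share exactly the 3 values {3, 5, 7}; by pigeonhole those values go to them, so strike 3, 5, 7 from B, C, G.
B and G between them cover only {1, 6} — a naked pair. Remove those values from C.
No further eliminations apply; E can still be any of 3, 7.

3, 7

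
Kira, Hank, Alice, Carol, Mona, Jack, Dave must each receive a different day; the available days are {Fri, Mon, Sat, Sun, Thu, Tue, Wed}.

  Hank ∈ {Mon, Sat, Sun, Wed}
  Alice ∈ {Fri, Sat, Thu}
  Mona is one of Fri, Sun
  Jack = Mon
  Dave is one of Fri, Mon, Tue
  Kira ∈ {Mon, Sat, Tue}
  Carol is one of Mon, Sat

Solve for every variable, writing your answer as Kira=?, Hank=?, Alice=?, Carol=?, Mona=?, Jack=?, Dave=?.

Kira=Tue, Hank=Wed, Alice=Thu, Carol=Sat, Mona=Sun, Jack=Mon, Dave=Fri

Jack has just one choice, so Jack = Mon. Remove Mon from Kira, Hank, Carol, Dave.
Carol has just one choice, so Carol = Sat. So Kira, Hank, Alice can't be Sat.
Kira has just one choice, so Kira = Tue. Eliminate Tue elsewhere: Dave.
That leaves Dave = Fri. Eliminate Fri elsewhere: Alice, Mona.
That leaves Alice = Thu.
Mona has just one choice, so Mona = Sun. Strike Sun from Hank.
Hank must be Wed (only option left).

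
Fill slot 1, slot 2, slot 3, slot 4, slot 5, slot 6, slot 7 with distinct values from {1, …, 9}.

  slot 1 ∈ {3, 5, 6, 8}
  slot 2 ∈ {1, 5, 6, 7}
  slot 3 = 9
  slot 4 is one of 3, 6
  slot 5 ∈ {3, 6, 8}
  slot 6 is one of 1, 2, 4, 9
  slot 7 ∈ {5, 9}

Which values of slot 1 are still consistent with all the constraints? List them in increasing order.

slot 3 must be 9 (only option left). So slot 6, slot 7 can't be 9.
slot 7's domain is down to {5}, so slot 7 = 5. Remove 5 from slot 1, slot 2.
The 3 variables slot 1, slot 4, slot 5 are confined to {3, 6, 8}, which locks those values in; drop them from slot 2.
No further eliminations apply; slot 1 can still be any of 3, 6, 8.

3, 6, 8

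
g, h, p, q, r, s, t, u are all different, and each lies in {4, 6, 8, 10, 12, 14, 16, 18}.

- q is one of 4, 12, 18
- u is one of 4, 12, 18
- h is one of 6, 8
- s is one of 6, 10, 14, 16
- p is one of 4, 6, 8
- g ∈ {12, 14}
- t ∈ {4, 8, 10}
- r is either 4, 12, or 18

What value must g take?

14

The 8 variables together cover exactly {4, 6, 8, 10, 12, 14, 16, 18} — 8 values for 8 variables — and 16 appears only in s's list, so s = 16.
The 7 still-open variables draw from only 7 values {4, 6, 8, 10, 12, 14, 18}, so each is used; only t can be 10, hence t = 10.
Among the 6 still-open variables, 14 fits only g (and all 6 values in {4, 6, 8, 12, 14, 18} must be used), so g = 14.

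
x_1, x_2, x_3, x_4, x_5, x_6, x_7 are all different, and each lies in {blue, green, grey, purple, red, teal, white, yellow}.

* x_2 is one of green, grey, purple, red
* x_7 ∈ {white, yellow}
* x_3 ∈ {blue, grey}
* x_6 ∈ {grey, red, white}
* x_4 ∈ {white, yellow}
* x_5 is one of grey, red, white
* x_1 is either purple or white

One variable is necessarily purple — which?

Among the 7 variables, blue fits only x_3 (and all 7 values in {blue, green, grey, purple, red, white, yellow} must be used), so x_3 = blue.
The 6 still-open variables draw from only 6 values {green, grey, purple, red, white, yellow}, so each is used; only x_2 can be green, hence x_2 = green.
Among the 5 still-open variables, purple fits only x_1 (and all 5 values in {grey, purple, red, white, yellow} must be used), so x_1 = purple.

x_1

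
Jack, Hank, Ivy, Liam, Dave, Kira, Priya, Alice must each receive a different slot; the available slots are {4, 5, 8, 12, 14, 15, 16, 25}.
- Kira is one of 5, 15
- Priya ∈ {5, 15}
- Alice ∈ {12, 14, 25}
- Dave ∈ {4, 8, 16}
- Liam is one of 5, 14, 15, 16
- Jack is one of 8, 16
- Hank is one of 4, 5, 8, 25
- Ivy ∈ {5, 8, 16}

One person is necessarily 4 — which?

The 8 variables together cover exactly {4, 5, 8, 12, 14, 15, 16, 25} — 8 values for 8 variables — and 12 appears only in Alice's list, so Alice = 12.
Among the 7 still-open variables, 14 fits only Liam (and all 7 values in {4, 5, 8, 14, 15, 16, 25} must be used), so Liam = 14.
Among the 6 still-open variables, 25 fits only Hank (and all 6 values in {4, 5, 8, 15, 16, 25} must be used), so Hank = 25.
The 5 still-open variables draw from only 5 values {4, 5, 8, 15, 16}, so each is used; only Dave can be 4, hence Dave = 4.

Dave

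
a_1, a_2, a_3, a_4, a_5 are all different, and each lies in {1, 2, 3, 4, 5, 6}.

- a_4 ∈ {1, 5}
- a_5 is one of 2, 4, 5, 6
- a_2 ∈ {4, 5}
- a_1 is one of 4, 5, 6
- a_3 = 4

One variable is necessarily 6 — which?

a_3's domain is down to {4}, so a_3 = 4. Remove 4 from a_1, a_2, a_5.
a_2's domain is down to {5}, so a_2 = 5. Remove 5 from a_1, a_4, a_5.
So 6 goes to a_1.

a_1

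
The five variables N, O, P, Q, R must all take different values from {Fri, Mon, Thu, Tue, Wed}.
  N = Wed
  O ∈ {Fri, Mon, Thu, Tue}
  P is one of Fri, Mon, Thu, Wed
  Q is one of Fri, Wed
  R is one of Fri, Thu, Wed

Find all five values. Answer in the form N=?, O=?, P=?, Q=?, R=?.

N's domain is down to {Wed}, so N = Wed. So P, Q, R can't be Wed.
Q must be Fri (only option left). Eliminate Fri elsewhere: O, P, R.
R's domain is down to {Thu}, so R = Thu. So O, P can't be Thu.
That leaves P = Mon. Strike Mon from O.
That leaves O = Tue.

N=Wed, O=Tue, P=Mon, Q=Fri, R=Thu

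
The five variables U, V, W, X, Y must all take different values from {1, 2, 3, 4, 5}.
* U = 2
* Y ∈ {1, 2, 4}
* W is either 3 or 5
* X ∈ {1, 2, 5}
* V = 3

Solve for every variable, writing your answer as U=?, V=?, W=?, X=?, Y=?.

U=2, V=3, W=5, X=1, Y=4

U must be 2 (only option left). So X, Y can't be 2.
V's domain is down to {3}, so V = 3. Eliminate 3 elsewhere: W.
W must be 5 (only option left). Strike 5 from X.
X has just one choice, so X = 1. So Y can't be 1.
Y has just one choice, so Y = 4.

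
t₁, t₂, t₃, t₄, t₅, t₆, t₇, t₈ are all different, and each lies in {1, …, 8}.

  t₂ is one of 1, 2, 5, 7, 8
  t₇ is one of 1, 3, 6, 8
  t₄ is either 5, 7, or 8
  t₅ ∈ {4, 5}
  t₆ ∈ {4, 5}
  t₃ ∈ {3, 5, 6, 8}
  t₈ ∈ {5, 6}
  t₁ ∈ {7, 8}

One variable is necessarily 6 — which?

t₈

The 8 variables together cover exactly {1, 2, 3, 4, 5, 6, 7, 8} — 8 values for 8 variables — and 2 appears only in t₂'s list, so t₂ = 2.
The 7 still-open variables together cover exactly {1, 3, 4, 5, 6, 7, 8} — 7 values for 7 variables — and 1 appears only in t₇'s list, so t₇ = 1.
The 6 still-open variables draw from only 6 values {3, 4, 5, 6, 7, 8}, so each is used; only t₃ can be 3, hence t₃ = 3.
The 5 still-open variables together cover exactly {4, 5, 6, 7, 8} — 5 values for 5 variables — and 6 appears only in t₈'s list, so t₈ = 6.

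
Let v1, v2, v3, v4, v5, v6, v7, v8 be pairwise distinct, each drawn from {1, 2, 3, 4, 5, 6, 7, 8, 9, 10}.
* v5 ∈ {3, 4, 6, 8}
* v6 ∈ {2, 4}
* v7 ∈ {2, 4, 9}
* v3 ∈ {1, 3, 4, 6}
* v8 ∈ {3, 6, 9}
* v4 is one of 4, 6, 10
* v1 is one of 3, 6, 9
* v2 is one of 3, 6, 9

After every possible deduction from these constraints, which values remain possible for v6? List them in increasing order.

The 8 variables draw from only 8 values {1, 2, 3, 4, 6, 8, 9, 10}, so each is used; only v3 can be 1, hence v3 = 1.
The 7 still-open variables together cover exactly {2, 3, 4, 6, 8, 9, 10} — 7 values for 7 variables — and 8 appears only in v5's list, so v5 = 8.
Among the 6 still-open variables, 10 fits only v4 (and all 6 values in {2, 3, 4, 6, 9, 10} must be used), so v4 = 10.
v1, v2, v8 between them cover only {3, 6, 9} — a naked triple. Remove those values from v7.
No further eliminations apply; v6 can still be any of 2, 4.

2, 4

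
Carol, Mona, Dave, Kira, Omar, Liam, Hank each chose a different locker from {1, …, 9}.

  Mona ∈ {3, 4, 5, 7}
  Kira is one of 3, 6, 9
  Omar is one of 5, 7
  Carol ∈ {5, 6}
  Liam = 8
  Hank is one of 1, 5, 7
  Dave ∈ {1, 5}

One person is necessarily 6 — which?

Carol

Liam must be 8 (only option left).
The 3 variables Dave, Omar, Hank are confined to {1, 5, 7}, which locks those values in; drop them from Carol, Mona.
So 6 goes to Carol.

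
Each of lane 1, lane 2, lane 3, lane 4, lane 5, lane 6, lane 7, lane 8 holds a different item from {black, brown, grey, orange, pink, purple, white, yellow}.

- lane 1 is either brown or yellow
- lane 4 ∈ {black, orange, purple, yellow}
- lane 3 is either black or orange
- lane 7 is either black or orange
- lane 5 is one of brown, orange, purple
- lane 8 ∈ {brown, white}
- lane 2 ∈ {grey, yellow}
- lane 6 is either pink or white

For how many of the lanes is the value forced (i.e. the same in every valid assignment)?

3

The 8 variables together cover exactly {black, brown, grey, orange, pink, purple, white, yellow} — 8 values for 8 variables — and grey appears only in lane 2's list, so lane 2 = grey.
Among the 7 still-open variables, pink fits only lane 6 (and all 7 values in {black, brown, orange, pink, purple, white, yellow} must be used), so lane 6 = pink.
The 6 still-open variables draw from only 6 values {black, brown, orange, purple, white, yellow}, so each is used; only lane 8 can be white, hence lane 8 = white.
lane 3 and lane 7 between them cover only {black, orange} — a naked pair. Remove those values from lane 4, lane 5.
Determined: lane 2=grey, lane 6=pink, lane 8=white. The other lanes each still have more than one consistent value. That makes 3.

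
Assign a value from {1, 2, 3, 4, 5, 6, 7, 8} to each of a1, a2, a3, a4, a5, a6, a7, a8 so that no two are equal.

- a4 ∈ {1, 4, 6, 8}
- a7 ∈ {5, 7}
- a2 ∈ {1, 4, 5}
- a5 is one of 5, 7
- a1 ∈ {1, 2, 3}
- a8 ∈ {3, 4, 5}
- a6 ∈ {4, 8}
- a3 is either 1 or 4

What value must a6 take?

8

The 8 variables draw from only 8 values {1, 2, 3, 4, 5, 6, 7, 8}, so each is used; only a1 can be 2, hence a1 = 2.
The 7 still-open variables together cover exactly {1, 3, 4, 5, 6, 7, 8} — 7 values for 7 variables — and 3 appears only in a8's list, so a8 = 3.
Among the 6 still-open variables, 6 fits only a4 (and all 6 values in {1, 4, 5, 6, 7, 8} must be used), so a4 = 6.
Among the 5 still-open variables, 8 fits only a6 (and all 5 values in {1, 4, 5, 7, 8} must be used), so a6 = 8.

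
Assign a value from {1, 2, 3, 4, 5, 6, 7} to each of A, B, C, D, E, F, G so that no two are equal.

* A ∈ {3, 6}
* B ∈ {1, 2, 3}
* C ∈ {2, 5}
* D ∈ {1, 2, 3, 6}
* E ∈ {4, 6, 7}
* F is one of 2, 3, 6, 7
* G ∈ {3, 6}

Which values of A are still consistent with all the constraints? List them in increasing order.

3, 6

Among the 7 variables, 4 fits only E (and all 7 values in {1, 2, 3, 4, 5, 6, 7} must be used), so E = 4.
The 6 still-open variables draw from only 6 values {1, 2, 3, 5, 6, 7}, so each is used; only C can be 5, hence C = 5.
Among the 5 still-open variables, 7 fits only F (and all 5 values in {1, 2, 3, 6, 7} must be used), so F = 7.
A and G share exactly the 2 values {3, 6}; by pigeonhole those values go to them, so strike 3, 6 from B, D.
No further eliminations apply; A can still be any of 3, 6.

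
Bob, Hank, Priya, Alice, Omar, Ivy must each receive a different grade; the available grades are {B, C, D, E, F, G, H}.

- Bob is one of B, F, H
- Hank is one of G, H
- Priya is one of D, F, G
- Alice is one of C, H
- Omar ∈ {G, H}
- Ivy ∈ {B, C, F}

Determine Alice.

C

The 6 variables together cover exactly {B, C, D, F, G, H} — 6 values for 6 variables — and D appears only in Priya's list, so Priya = D.
Hank and Omar between them cover only {G, H} — a naked pair. Remove those values from Bob, Alice.
So Alice = C.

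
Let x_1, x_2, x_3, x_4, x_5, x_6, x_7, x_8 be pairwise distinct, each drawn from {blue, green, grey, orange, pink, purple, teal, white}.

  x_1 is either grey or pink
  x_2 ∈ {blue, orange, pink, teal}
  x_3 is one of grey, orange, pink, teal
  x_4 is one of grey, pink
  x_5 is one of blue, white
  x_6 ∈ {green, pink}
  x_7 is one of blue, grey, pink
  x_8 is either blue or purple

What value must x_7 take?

The 8 variables draw from only 8 values {blue, green, grey, orange, pink, purple, teal, white}, so each is used; only x_6 can be green, hence x_6 = green.
The 7 still-open variables draw from only 7 values {blue, grey, orange, pink, purple, teal, white}, so each is used; only x_8 can be purple, hence x_8 = purple.
The 6 still-open variables together cover exactly {blue, grey, orange, pink, teal, white} — 6 values for 6 variables — and white appears only in x_5's list, so x_5 = white.
The 2 variables x_1 and x_4 are confined to {grey, pink}, which locks those values in; drop them from x_2, x_3, x_7.
So x_7 = blue.

blue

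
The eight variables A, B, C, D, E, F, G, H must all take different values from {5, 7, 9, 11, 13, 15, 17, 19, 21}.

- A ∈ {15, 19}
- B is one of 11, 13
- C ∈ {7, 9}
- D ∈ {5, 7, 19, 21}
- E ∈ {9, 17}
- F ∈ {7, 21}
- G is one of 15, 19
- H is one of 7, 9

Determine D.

5

The 2 variables A and G are confined to {15, 19}, which locks those values in; drop them from D.
C and H between them cover only {7, 9} — a naked pair. Remove those values from D, E, F.
E's domain is down to {17}, so E = 17.
F must be 21 (only option left). Remove 21 from D.
So D = 5.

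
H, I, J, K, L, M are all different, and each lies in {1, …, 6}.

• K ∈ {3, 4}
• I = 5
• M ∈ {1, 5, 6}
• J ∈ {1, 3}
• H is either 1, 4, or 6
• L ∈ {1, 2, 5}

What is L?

2

I must be 5 (only option left). Eliminate 5 elsewhere: L, M.
Among the 5 still-open variables, 2 fits only L (and all 5 values in {1, 2, 3, 4, 6} must be used), so L = 2.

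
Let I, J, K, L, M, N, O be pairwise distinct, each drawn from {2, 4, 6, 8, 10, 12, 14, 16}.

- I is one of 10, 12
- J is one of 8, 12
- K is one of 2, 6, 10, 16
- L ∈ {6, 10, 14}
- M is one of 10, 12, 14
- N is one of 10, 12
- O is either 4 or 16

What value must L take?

6

The 2 variables I and N are confined to {10, 12}, which locks those values in; drop them from J, K, L, M.
J's domain is down to {8}, so J = 8.
That leaves M = 14. Remove 14 from L.
So L = 6.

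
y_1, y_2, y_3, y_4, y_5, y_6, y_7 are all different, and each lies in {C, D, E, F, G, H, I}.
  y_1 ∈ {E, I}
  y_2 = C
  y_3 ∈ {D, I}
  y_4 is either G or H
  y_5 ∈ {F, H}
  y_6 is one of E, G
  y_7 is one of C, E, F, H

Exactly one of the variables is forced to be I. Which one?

y_2 has just one choice, so y_2 = C. Strike C from y_7.
Among the 6 still-open variables, D fits only y_3 (and all 6 values in {D, E, F, G, H, I} must be used), so y_3 = D.
The 5 still-open variables draw from only 5 values {E, F, G, H, I}, so each is used; only y_1 can be I, hence y_1 = I.

y_1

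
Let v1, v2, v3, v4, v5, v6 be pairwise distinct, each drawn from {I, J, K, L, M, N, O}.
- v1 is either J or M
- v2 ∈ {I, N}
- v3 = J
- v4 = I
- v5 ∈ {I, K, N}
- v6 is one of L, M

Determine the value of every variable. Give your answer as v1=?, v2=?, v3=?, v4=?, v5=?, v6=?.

v3 must be J (only option left). So v1 can't be J.
v4 must be I (only option left). Eliminate I elsewhere: v2, v5.
v1's domain is down to {M}, so v1 = M. Remove M from v6.
That leaves v2 = N. So v5 can't be N.
v5 must be K (only option left).
v6's domain is down to {L}, so v6 = L.

v1=M, v2=N, v3=J, v4=I, v5=K, v6=L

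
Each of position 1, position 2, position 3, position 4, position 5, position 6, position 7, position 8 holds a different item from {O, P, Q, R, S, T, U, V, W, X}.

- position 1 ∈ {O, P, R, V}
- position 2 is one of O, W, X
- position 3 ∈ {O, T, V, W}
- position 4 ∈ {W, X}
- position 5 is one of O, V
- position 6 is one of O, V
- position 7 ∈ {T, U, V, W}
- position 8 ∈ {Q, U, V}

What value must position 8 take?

position 5 and position 6 between them cover only {O, V} — a naked pair. Remove those values from position 1, position 2, position 3, position 7, position 8.
The 2 variables position 2 and position 4 are confined to {W, X}, which locks those values in; drop them from position 3, position 7.
position 3's domain is down to {T}, so position 3 = T. Eliminate T elsewhere: position 7.
position 7 has just one choice, so position 7 = U. Eliminate U elsewhere: position 8.
So position 8 = Q.

Q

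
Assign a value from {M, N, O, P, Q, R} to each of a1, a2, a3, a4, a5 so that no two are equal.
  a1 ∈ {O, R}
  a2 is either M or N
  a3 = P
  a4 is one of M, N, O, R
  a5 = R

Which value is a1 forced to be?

a3's domain is down to {P}, so a3 = P.
a5's domain is down to {R}, so a5 = R. Eliminate R elsewhere: a1, a4.
So a1 = O.

O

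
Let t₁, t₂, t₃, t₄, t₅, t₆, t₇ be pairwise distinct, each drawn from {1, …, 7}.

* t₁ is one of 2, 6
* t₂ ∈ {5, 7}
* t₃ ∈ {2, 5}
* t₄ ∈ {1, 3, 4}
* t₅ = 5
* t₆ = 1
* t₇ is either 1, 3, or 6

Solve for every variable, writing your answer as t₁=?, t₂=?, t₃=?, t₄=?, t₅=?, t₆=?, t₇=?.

t₁=6, t₂=7, t₃=2, t₄=4, t₅=5, t₆=1, t₇=3

t₅ has just one choice, so t₅ = 5. Remove 5 from t₂, t₃.
t₆ has just one choice, so t₆ = 1. Strike 1 from t₄, t₇.
t₂ has just one choice, so t₂ = 7.
t₃'s domain is down to {2}, so t₃ = 2. So t₁ can't be 2.
t₁ must be 6 (only option left). Strike 6 from t₇.
t₇'s domain is down to {3}, so t₇ = 3. Remove 3 from t₄.
t₄ must be 4 (only option left).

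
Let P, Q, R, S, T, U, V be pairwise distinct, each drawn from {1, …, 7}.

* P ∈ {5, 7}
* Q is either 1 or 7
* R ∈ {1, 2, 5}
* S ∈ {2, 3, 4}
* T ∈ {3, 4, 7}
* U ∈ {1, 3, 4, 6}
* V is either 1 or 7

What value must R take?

Among the 7 variables, 6 fits only U (and all 7 values in {1, 2, 3, 4, 5, 6, 7} must be used), so U = 6.
The 2 variables Q and V are confined to {1, 7}, which locks those values in; drop them from P, R, T.
P has just one choice, so P = 5. Remove 5 from R.
So R = 2.

2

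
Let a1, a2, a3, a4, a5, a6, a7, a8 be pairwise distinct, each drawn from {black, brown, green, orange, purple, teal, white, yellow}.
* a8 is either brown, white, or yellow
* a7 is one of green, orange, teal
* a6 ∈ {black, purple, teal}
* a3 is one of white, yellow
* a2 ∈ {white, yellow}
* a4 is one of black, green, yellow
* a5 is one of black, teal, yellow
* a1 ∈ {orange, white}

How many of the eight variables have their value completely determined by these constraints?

3

The 8 variables together cover exactly {black, brown, green, orange, purple, teal, white, yellow} — 8 values for 8 variables — and brown appears only in a8's list, so a8 = brown.
The 7 still-open variables together cover exactly {black, green, orange, purple, teal, white, yellow} — 7 values for 7 variables — and purple appears only in a6's list, so a6 = purple.
a2 and a3 between them cover only {white, yellow} — a naked pair. Remove those values from a1, a4, a5.
a1 has just one choice, so a1 = orange. Eliminate orange elsewhere: a7.
Determined: a1=orange, a6=purple, a8=brown. The other variables each still have more than one consistent value. That makes 3.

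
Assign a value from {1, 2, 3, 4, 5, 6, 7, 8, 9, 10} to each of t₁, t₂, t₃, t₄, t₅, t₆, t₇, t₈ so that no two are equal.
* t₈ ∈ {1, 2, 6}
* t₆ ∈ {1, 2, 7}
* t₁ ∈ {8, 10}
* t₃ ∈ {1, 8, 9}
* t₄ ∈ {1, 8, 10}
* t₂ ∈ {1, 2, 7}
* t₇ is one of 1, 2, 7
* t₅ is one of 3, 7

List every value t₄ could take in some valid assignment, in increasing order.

The 8 variables together cover exactly {1, 2, 3, 6, 7, 8, 9, 10} — 8 values for 8 variables — and 3 appears only in t₅'s list, so t₅ = 3.
The 7 still-open variables draw from only 7 values {1, 2, 6, 7, 8, 9, 10}, so each is used; only t₈ can be 6, hence t₈ = 6.
The 6 still-open variables draw from only 6 values {1, 2, 7, 8, 9, 10}, so each is used; only t₃ can be 9, hence t₃ = 9.
The 3 variables t₂, t₆, t₇ are confined to {1, 2, 7}, which locks those values in; drop them from t₄.
No further eliminations apply; t₄ can still be any of 8, 10.

8, 10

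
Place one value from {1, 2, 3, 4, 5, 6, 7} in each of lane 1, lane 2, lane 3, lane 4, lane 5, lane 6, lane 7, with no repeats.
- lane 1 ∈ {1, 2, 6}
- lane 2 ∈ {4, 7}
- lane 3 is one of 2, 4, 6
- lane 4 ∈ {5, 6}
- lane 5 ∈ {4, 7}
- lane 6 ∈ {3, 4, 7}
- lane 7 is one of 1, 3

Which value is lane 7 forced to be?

1

The 7 variables draw from only 7 values {1, 2, 3, 4, 5, 6, 7}, so each is used; only lane 4 can be 5, hence lane 4 = 5.
lane 2 and lane 5 between them cover only {4, 7} — a naked pair. Remove those values from lane 3, lane 6.
lane 6 has just one choice, so lane 6 = 3. Strike 3 from lane 7.
So lane 7 = 1.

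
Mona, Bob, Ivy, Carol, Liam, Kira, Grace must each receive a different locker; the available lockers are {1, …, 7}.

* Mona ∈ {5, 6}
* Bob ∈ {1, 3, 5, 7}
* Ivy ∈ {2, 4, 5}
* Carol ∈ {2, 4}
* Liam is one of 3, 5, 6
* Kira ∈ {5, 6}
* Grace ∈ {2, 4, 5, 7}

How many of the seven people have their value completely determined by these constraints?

The 7 variables together cover exactly {1, 2, 3, 4, 5, 6, 7} — 7 values for 7 variables — and 1 appears only in Bob's list, so Bob = 1.
The 6 still-open variables together cover exactly {2, 3, 4, 5, 6, 7} — 6 values for 6 variables — and 3 appears only in Liam's list, so Liam = 3.
The 5 still-open variables draw from only 5 values {2, 4, 5, 6, 7}, so each is used; only Grace can be 7, hence Grace = 7.
The 2 variables Mona and Kira are confined to {5, 6}, which locks those values in; drop them from Ivy.
Determined: Bob=1, Liam=3, Grace=7. The other people each still have more than one consistent value. That makes 3.

3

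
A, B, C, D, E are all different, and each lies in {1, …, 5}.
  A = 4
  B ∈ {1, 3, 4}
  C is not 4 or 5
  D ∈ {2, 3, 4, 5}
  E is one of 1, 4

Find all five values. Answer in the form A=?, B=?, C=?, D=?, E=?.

A=4, B=3, C=2, D=5, E=1

A's domain is down to {4}, so A = 4. Strike 4 from B, D, E.
That leaves E = 1. Remove 1 from B, C.
B has just one choice, so B = 3. Remove 3 from C, D.
That leaves C = 2. Remove 2 from D.
That leaves D = 5.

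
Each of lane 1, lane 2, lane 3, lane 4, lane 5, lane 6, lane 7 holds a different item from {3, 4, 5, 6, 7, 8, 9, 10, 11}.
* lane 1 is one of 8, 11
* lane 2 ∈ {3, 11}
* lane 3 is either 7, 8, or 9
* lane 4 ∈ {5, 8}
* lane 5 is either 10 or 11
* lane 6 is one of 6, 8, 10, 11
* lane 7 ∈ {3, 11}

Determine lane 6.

lane 2 and lane 7 between them cover only {3, 11} — a naked pair. Remove those values from lane 1, lane 5, lane 6.
lane 1 has just one choice, so lane 1 = 8. Strike 8 from lane 3, lane 4, lane 6.
That leaves lane 4 = 5.
That leaves lane 5 = 10. Strike 10 from lane 6.
So lane 6 = 6.

6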